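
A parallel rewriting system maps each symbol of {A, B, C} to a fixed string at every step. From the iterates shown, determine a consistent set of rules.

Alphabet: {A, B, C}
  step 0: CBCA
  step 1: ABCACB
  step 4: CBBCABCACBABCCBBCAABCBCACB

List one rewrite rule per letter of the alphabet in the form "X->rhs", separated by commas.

  step 0 ⇒ step 1: CBCA ⇒ A·BC·A·CB
    A ↦ CB
    B ↦ BC
    C ↦ A

A->CB, B->BC, C->A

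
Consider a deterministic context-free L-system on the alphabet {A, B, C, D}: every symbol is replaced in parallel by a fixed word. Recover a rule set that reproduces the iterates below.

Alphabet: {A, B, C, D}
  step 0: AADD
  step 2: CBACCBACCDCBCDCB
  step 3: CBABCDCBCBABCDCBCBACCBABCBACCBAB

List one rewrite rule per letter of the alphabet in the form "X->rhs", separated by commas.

  step 2 ⇒ step 3: CBACCBACCDCBCDCB ⇒ CB·AB·CD·CB·CB·AB·CD·CB·CB·AC·CB·AB·CB·AC·CB·AB
    A ↦ CD
    B ↦ AB
    C ↦ CB
    D ↦ AC

A->CD, B->AB, C->CB, D->AC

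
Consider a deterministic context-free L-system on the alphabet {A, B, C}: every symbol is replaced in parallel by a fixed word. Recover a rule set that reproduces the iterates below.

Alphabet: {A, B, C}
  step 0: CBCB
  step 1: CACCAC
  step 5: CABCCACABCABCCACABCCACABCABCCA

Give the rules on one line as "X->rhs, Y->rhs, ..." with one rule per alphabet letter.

  step 0 ⇒ step 1: CBCB ⇒ CA·C·CA·C
    B ↦ C
    C ↦ CA
    A ↦ B  (constrained at step 1)

A->B, B->C, C->CA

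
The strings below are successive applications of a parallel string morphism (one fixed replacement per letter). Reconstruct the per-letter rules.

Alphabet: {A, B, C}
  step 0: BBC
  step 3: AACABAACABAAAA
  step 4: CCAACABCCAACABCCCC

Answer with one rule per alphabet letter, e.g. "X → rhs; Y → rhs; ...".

A->C, B->AB, C->AA

  step 3 ⇒ step 4: AACABAACABAAAA ⇒ C·C·AA·C·AB·C·C·AA·C·AB·C·C·C·C
    A ↦ C
    B ↦ AB
    C ↦ AA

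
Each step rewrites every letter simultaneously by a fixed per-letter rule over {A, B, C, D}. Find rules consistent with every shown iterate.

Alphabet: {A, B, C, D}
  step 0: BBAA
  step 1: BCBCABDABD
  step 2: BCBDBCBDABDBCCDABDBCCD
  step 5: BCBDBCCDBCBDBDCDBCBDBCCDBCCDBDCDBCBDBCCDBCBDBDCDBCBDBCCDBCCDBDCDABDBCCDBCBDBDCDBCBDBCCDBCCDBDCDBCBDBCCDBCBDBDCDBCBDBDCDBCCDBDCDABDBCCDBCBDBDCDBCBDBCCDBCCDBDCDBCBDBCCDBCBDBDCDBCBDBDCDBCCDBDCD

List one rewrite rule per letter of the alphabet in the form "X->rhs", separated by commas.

  step 1 ⇒ step 2: BCBCABDABD ⇒ BC·BD·BC·BD·ABD·BC·CD·ABD·BC·CD
    A ↦ ABD
    B ↦ BC
    C ↦ BD
    D ↦ CD

A->ABD, B->BC, C->BD, D->CD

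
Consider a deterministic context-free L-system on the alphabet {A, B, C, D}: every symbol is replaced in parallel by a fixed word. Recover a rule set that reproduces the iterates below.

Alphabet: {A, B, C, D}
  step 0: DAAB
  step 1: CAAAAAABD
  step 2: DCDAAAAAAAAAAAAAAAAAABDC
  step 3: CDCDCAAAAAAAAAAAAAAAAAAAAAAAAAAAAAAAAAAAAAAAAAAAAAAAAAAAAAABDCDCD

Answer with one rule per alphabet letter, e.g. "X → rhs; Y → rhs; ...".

A->AAA, B->BD, C->DCD, D->C

  step 2 ⇒ step 3: DCDAAAAAAAAAAAAAAAAAABDC ⇒ C·DCD·C·AAA·AAA·AAA·AAA·AAA·AAA·AAA·AAA·AAA·AAA·AAA·AAA·AAA·AAA·AAA·AAA·AAA·AAA·BD·C·DCD
    A ↦ AAA
    B ↦ BD
    C ↦ DCD
    D ↦ C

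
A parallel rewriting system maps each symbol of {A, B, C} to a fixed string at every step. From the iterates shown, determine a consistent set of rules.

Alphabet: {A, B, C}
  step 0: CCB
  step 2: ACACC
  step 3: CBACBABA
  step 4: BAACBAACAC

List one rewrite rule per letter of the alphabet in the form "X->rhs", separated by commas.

  step 3 ⇒ step 4: CBACBABA ⇒ BA·A·C·BA·A·C·A·C
    A ↦ C
    B ↦ A
    C ↦ BA

A->C, B->A, C->BA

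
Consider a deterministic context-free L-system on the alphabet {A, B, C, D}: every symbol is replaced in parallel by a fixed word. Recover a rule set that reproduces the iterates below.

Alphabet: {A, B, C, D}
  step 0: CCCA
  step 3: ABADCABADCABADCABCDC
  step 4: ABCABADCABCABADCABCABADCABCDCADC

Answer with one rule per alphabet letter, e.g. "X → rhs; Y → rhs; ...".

A->AB, B->C, C->DC, D->A

  step 3 ⇒ step 4: ABADCABADCABADCABCDC ⇒ AB·C·AB·A·DC·AB·C·AB·A·DC·AB·C·AB·A·DC·AB·C·DC·A·DC
    A ↦ AB
    B ↦ C
    C ↦ DC
    D ↦ A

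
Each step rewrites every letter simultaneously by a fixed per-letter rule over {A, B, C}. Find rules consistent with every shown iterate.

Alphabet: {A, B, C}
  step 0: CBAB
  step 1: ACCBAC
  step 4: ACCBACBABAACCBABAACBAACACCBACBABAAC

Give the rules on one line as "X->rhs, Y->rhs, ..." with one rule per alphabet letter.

A->BA, B->C, C->AC

  step 0 ⇒ step 1: CBAB ⇒ AC·C·BA·C
    A ↦ BA
    B ↦ C
    C ↦ AC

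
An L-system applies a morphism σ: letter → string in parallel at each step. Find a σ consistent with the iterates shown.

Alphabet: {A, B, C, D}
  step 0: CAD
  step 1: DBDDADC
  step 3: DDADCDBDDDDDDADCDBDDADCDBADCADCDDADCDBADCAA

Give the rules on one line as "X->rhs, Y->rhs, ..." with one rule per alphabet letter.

A->DD, B->AA, C->DB, D->ADC

  step 0 ⇒ step 1: CAD ⇒ DB·DD·ADC
    A ↦ DD
    C ↦ DB
    D ↦ ADC
    B ↦ AA  (constrained at step 1)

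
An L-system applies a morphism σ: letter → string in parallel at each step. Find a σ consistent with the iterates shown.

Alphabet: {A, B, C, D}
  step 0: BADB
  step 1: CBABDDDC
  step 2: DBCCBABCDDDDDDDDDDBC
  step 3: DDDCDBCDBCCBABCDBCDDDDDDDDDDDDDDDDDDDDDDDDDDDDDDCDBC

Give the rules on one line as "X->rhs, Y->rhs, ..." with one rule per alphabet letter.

  step 2 ⇒ step 3: DBCCBABCDDDDDDDDDDBC ⇒ DDD·C·DBC·DBC·C·BAB·C·DBC·DDD·DDD·DDD·DDD·DDD·DDD·DDD·DDD·DDD·DDD·C·DBC
    A ↦ BAB
    B ↦ C
    C ↦ DBC
    D ↦ DDD

A->BAB, B->C, C->DBC, D->DDD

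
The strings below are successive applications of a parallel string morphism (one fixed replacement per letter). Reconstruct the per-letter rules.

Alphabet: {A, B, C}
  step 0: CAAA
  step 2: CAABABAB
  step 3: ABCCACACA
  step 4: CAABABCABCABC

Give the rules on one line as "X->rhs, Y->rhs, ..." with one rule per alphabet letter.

  step 3 ⇒ step 4: ABCCACACA ⇒ C·A·AB·AB·C·AB·C·AB·C
    A ↦ C
    B ↦ A
    C ↦ AB

A->C, B->A, C->AB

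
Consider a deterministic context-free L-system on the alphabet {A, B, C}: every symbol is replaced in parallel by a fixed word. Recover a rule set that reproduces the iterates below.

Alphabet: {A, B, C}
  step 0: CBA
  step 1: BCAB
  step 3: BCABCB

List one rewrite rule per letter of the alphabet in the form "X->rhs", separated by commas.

A->AB, B->C, C->B

  step 0 ⇒ step 1: CBA ⇒ B·C·AB
    A ↦ AB
    B ↦ C
    C ↦ B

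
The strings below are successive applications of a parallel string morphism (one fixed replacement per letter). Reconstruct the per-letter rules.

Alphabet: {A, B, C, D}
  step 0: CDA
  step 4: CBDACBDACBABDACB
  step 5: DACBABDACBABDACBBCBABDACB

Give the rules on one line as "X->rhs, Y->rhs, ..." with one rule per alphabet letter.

A->B, B->CB, C->DA, D->A

  step 4 ⇒ step 5: CBDACBDACBABDACB ⇒ DA·CB·A·B·DA·CB·A·B·DA·CB·B·CB·A·B·DA·CB
    A ↦ B
    B ↦ CB
    C ↦ DA
    D ↦ A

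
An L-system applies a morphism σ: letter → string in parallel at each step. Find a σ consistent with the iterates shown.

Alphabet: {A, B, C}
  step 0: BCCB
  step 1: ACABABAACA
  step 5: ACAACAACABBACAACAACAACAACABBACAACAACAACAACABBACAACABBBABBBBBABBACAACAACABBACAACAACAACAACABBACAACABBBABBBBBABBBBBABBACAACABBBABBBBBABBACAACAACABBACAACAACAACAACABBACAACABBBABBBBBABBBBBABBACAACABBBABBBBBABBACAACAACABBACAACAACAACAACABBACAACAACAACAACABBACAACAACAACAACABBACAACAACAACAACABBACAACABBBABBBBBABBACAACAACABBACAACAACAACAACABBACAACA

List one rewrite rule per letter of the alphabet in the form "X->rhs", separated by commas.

  step 0 ⇒ step 1: BCCB ⇒ ACA·BA·BA·ACA
    B ↦ ACA
    C ↦ BA
    A ↦ BB  (constrained at step 1)

A->BB, B->ACA, C->BA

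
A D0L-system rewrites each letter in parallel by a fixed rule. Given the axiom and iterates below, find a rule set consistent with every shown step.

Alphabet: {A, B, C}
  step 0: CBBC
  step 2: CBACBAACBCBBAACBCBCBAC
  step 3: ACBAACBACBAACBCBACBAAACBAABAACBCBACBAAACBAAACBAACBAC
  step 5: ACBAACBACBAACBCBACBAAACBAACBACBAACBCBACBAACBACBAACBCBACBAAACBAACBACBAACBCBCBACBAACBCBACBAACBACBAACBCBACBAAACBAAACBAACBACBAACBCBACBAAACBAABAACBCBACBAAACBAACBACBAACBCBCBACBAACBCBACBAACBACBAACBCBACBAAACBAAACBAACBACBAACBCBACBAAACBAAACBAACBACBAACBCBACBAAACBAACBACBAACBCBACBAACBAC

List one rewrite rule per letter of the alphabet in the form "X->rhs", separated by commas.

  step 2 ⇒ step 3: CBACBAACBCBBAACBCBCBAC ⇒ AC·BAA·CB·AC·BAA·CB·CB·AC·BAA·AC·BAA·BAA·CB·CB·AC·BAA·AC·BAA·AC·BAA·CB·AC
    A ↦ CB
    B ↦ BAA
    C ↦ AC

A->CB, B->BAA, C->AC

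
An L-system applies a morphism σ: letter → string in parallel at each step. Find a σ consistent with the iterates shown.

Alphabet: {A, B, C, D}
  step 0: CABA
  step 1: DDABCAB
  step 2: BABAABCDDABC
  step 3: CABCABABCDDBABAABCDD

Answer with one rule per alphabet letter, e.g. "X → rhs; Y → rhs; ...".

  step 2 ⇒ step 3: BABAABCDDABC ⇒ C·AB·C·AB·AB·C·DD·BA·BA·AB·C·DD
    A ↦ AB
    B ↦ C
    C ↦ DD
    D ↦ BA

A->AB, B->C, C->DD, D->BA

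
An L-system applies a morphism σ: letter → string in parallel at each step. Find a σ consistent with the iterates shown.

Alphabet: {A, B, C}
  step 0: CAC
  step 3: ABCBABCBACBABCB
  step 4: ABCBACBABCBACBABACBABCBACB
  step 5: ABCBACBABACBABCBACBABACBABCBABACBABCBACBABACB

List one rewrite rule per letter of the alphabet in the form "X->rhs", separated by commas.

  step 4 ⇒ step 5: ABCBACBABCBACBABACBABCBACB ⇒ AB·CB·A·CB·AB·A·CB·AB·CB·A·CB·AB·A·CB·AB·CB·AB·A·CB·AB·CB·A·CB·AB·A·CB
    A ↦ AB
    B ↦ CB
    C ↦ A

A->AB, B->CB, C->A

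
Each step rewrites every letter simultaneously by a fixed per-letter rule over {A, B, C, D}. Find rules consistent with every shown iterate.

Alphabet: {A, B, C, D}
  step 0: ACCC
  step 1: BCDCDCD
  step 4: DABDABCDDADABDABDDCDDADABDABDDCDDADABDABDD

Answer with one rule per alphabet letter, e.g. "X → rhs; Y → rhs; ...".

A->B, B->DD, C->CD, D->DA

  step 0 ⇒ step 1: ACCC ⇒ B·CD·CD·CD
    A ↦ B
    C ↦ CD
    B ↦ DD  (constrained at step 1)
    D ↦ DA  (constrained at step 1)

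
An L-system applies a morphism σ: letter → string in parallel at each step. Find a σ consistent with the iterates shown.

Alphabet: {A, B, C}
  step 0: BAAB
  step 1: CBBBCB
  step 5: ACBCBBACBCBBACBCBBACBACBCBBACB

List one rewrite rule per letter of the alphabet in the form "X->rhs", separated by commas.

  step 0 ⇒ step 1: BAAB ⇒ CB·B·B·CB
    A ↦ B
    B ↦ CB
    C ↦ A  (constrained at step 1)

A->B, B->CB, C->A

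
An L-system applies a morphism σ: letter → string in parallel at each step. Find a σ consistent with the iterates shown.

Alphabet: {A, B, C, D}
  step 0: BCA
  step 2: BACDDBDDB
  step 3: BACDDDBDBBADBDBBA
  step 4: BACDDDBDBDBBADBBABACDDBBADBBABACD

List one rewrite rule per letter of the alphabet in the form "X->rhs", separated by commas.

  step 3 ⇒ step 4: BACDDDBDBBADBDBBA ⇒ BA·CD·D·DB·DB·DB·BA·DB·BA·BA·CD·DB·BA·DB·BA·BA·CD
    A ↦ CD
    B ↦ BA
    C ↦ D
    D ↦ DB

A->CD, B->BA, C->D, D->DB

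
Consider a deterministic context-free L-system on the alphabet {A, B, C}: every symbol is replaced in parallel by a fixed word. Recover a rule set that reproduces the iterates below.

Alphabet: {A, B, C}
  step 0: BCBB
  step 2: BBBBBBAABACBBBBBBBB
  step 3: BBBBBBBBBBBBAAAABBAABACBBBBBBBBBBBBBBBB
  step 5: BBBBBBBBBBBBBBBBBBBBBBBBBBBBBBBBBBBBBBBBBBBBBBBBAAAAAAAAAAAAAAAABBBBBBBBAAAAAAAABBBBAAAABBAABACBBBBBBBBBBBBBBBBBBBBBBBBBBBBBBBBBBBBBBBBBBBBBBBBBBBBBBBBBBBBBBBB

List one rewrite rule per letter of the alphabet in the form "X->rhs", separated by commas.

A->AA, B->BB, C->BAC

  step 2 ⇒ step 3: BBBBBBAABACBBBBBBBB ⇒ BB·BB·BB·BB·BB·BB·AA·AA·BB·AA·BAC·BB·BB·BB·BB·BB·BB·BB·BB
    A ↦ AA
    B ↦ BB
    C ↦ BAC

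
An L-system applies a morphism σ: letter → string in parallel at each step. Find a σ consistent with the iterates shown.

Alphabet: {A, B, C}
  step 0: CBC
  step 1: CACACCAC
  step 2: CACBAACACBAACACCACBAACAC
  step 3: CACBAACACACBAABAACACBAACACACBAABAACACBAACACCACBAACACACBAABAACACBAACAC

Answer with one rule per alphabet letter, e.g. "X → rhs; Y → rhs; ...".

A->BAA, B->AC, C->CAC

  step 2 ⇒ step 3: CACBAACACBAACACCACBAACAC ⇒ CAC·BAA·CAC·AC·BAA·BAA·CAC·BAA·CAC·AC·BAA·BAA·CAC·BAA·CAC·CAC·BAA·CAC·AC·BAA·BAA·CAC·BAA·CAC
    A ↦ BAA
    B ↦ AC
    C ↦ CAC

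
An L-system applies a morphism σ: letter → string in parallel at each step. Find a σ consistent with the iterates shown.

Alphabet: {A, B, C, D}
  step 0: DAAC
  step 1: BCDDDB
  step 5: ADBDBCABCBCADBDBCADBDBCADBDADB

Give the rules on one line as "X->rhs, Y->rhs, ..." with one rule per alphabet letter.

  step 0 ⇒ step 1: DAAC ⇒ BC·D·D·DB
    A ↦ D
    C ↦ DB
    D ↦ BC
    B ↦ A  (constrained at step 1)

A->D, B->A, C->DB, D->BC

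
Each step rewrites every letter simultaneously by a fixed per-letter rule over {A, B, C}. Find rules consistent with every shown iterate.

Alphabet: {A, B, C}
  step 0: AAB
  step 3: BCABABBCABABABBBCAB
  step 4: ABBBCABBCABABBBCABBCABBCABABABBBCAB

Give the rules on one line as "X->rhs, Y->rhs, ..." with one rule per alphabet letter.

A->BC, B->AB, C->B

  step 3 ⇒ step 4: BCABABBCABABABBBCAB ⇒ AB·B·BC·AB·BC·AB·AB·B·BC·AB·BC·AB·BC·AB·AB·AB·B·BC·AB
    A ↦ BC
    B ↦ AB
    C ↦ B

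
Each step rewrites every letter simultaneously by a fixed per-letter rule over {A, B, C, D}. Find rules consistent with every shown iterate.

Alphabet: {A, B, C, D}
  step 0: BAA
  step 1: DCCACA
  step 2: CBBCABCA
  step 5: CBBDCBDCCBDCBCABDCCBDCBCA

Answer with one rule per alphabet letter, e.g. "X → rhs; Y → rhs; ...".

  step 1 ⇒ step 2: DCCACA ⇒ C·B·B·CA·B·CA
    A ↦ CA
    C ↦ B
    D ↦ C
  step 0 ⇒ step 1: BAA ⇒ DC·CA·CA
    B ↦ DC

A->CA, B->DC, C->B, D->C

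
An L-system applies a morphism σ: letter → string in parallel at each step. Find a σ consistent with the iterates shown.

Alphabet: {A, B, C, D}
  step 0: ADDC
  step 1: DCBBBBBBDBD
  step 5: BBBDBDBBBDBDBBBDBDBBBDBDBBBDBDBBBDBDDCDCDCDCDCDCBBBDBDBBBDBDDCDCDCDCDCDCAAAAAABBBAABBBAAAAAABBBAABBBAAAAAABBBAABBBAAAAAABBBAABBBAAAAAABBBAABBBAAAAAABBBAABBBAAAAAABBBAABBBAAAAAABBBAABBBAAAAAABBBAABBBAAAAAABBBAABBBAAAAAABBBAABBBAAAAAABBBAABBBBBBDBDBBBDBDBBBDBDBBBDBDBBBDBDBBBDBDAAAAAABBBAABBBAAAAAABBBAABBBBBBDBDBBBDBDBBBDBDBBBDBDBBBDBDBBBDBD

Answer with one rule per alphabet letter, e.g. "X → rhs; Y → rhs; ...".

  step 0 ⇒ step 1: ADDC ⇒ DC·BBB·BBB·DBD
    A ↦ DC
    C ↦ DBD
    D ↦ BBB
    B ↦ AA  (constrained at step 1)

A->DC, B->AA, C->DBD, D->BBB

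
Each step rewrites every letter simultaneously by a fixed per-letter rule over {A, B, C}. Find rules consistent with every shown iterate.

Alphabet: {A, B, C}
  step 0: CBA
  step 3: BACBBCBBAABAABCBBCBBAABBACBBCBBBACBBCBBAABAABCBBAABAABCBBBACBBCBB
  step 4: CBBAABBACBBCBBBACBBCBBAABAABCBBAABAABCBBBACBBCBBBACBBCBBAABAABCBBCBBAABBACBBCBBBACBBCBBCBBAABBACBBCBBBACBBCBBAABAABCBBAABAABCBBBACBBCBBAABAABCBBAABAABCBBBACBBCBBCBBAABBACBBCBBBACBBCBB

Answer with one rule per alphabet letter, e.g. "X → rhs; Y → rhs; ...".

  step 3 ⇒ step 4: BACBBCBBAABAABCBBCBBAABBACBBCBBBACBBCBBAABAABCBBAABAABCBBBACBBCBB ⇒ CBB·AAB·BA·CBB·CBB·BA·CBB·CBB·AAB·AAB·CBB·AAB·AAB·CBB·BA·CBB·CBB·BA·CBB·CBB·AAB·AAB·CBB·CBB·AAB·BA·CBB·CBB·BA·CBB·CBB·CBB·AAB·BA·CBB·CBB·BA·CBB·CBB·AAB·AAB·CBB·AAB·AAB·CBB·BA·CBB·CBB·AAB·AAB·CBB·AAB·AAB·CBB·BA·CBB·CBB·CBB·AAB·BA·CBB·CBB·BA·CBB·CBB
    A ↦ AAB
    B ↦ CBB
    C ↦ BA

A->AAB, B->CBB, C->BA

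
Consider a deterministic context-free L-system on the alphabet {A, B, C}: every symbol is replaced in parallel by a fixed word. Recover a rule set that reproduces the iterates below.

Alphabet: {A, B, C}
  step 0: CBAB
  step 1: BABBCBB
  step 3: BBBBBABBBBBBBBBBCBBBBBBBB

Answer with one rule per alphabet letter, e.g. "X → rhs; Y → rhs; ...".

A->C, B->BB, C->BA

  step 0 ⇒ step 1: CBAB ⇒ BA·BB·C·BB
    A ↦ C
    B ↦ BB
    C ↦ BA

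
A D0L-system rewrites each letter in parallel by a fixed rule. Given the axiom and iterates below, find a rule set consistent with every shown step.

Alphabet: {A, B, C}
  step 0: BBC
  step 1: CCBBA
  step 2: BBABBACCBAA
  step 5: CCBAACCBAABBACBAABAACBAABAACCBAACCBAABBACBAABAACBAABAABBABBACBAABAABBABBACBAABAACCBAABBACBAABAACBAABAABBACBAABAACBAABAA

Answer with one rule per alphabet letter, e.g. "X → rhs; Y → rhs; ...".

  step 1 ⇒ step 2: CCBBA ⇒ BBA·BBA·C·C·BAA
    A ↦ BAA
    B ↦ C
    C ↦ BBA

A->BAA, B->C, C->BBA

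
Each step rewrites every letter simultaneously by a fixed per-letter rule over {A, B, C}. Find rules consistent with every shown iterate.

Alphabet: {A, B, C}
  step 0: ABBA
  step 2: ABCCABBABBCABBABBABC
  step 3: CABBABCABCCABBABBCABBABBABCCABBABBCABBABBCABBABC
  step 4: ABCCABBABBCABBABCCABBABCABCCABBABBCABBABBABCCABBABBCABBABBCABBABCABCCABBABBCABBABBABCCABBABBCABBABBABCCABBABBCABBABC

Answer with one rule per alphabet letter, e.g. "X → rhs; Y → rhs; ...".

A->C, B->ABB, C->ABC

  step 3 ⇒ step 4: CABBABCABCCABBABBCABBABBABCCABBABBCABBABBCABBABC ⇒ ABC·C·ABB·ABB·C·ABB·ABC·C·ABB·ABC·ABC·C·ABB·ABB·C·ABB·ABB·ABC·C·ABB·ABB·C·ABB·ABB·C·ABB·ABC·ABC·C·ABB·ABB·C·ABB·ABB·ABC·C·ABB·ABB·C·ABB·ABB·ABC·C·ABB·ABB·C·ABB·ABC
    A ↦ C
    B ↦ ABB
    C ↦ ABC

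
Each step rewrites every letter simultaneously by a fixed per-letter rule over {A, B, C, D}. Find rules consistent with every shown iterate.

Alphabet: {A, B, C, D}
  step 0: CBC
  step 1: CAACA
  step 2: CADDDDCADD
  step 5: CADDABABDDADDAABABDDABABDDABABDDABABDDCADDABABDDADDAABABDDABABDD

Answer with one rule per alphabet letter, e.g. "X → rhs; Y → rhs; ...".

A->DD, B->A, C->CA, D->AB

  step 1 ⇒ step 2: CAACA ⇒ CA·DD·DD·CA·DD
    A ↦ DD
    C ↦ CA
  step 0 ⇒ step 1: CBC ⇒ CA·A·CA
    B ↦ A
    D ↦ AB  (constrained at step 2)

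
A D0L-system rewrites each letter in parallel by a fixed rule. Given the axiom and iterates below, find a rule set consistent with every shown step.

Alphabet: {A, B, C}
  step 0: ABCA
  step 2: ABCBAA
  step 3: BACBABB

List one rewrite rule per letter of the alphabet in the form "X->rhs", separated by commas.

  step 2 ⇒ step 3: ABCBAA ⇒ B·A·CB·A·B·B
    A ↦ B
    B ↦ A
    C ↦ CB

A->B, B->A, C->CB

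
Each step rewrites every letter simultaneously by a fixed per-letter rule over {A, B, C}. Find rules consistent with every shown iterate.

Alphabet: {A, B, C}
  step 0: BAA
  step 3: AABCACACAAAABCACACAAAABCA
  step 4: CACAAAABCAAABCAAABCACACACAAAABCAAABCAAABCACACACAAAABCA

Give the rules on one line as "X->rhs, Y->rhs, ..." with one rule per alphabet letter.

A->CA, B->A, C->AAB

  step 3 ⇒ step 4: AABCACACAAAABCACACAAAABCA ⇒ CA·CA·A·AAB·CA·AAB·CA·AAB·CA·CA·CA·CA·A·AAB·CA·AAB·CA·AAB·CA·CA·CA·CA·A·AAB·CA
    A ↦ CA
    B ↦ A
    C ↦ AAB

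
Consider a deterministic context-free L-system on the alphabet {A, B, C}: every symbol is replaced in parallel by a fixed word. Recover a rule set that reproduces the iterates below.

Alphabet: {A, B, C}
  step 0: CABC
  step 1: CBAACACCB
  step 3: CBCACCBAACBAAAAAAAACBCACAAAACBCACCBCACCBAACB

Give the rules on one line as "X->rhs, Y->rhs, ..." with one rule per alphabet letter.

A->AA, B->CAC, C->CB

  step 0 ⇒ step 1: CABC ⇒ CB·AA·CAC·CB
    A ↦ AA
    B ↦ CAC
    C ↦ CB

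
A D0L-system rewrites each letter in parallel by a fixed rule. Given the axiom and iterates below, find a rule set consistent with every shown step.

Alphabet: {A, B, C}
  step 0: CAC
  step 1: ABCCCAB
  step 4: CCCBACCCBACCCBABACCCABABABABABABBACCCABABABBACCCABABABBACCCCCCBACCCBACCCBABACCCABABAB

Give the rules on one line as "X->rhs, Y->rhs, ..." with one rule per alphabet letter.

A->CCC, B->BA, C->AB

  step 0 ⇒ step 1: CAC ⇒ AB·CCC·AB
    A ↦ CCC
    C ↦ AB
    B ↦ BA  (constrained at step 1)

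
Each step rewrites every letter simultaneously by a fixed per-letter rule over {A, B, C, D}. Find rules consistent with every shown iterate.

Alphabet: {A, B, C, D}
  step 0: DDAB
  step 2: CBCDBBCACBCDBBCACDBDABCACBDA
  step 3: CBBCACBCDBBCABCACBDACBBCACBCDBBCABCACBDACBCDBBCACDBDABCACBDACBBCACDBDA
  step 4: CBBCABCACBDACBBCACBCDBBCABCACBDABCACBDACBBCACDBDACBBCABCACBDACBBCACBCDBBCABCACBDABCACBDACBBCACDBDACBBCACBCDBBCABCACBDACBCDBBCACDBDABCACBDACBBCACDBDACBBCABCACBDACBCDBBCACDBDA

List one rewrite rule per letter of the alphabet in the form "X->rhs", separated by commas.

  step 3 ⇒ step 4: CBBCACBCDBBCABCACBDACBBCACBCDBBCABCACBDACBCDBBCACDBDABCACBDACBBCACDBDA ⇒ CB·BCA·BCA·CB·DA·CB·BCA·CB·CDB·BCA·BCA·CB·DA·BCA·CB·DA·CB·BCA·CDB·DA·CB·BCA·BCA·CB·DA·CB·BCA·CB·CDB·BCA·BCA·CB·DA·BCA·CB·DA·CB·BCA·CDB·DA·CB·BCA·CB·CDB·BCA·BCA·CB·DA·CB·CDB·BCA·CDB·DA·BCA·CB·DA·CB·BCA·CDB·DA·CB·BCA·BCA·CB·DA·CB·CDB·BCA·CDB·DA
    A ↦ DA
    B ↦ BCA
    C ↦ CB
    D ↦ CDB

A->DA, B->BCA, C->CB, D->CDB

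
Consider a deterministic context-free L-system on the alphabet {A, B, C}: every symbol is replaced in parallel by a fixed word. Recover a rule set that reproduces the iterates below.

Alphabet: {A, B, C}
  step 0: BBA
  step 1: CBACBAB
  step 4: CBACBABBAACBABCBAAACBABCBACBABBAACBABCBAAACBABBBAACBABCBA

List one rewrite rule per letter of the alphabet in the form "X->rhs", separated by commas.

  step 0 ⇒ step 1: BBA ⇒ CBA·CBA·B
    A ↦ B
    B ↦ CBA
    C ↦ AA  (constrained at step 1)

A->B, B->CBA, C->AA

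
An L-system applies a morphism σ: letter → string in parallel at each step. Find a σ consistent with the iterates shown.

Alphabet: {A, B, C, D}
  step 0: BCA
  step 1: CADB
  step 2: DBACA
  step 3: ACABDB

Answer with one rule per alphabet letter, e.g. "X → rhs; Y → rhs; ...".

A->B, B->CA, C->D, D->A

  step 2 ⇒ step 3: DBACA ⇒ A·CA·B·D·B
    A ↦ B
    B ↦ CA
    C ↦ D
    D ↦ A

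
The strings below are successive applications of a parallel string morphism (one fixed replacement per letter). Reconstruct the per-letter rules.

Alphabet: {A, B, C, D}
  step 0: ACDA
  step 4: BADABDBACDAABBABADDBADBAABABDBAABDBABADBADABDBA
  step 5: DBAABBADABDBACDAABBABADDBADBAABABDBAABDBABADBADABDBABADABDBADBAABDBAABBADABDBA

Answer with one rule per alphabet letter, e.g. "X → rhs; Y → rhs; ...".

A->BA, B->D, C->CDA, D->AB

  step 4 ⇒ step 5: BADABDBACDAABBABADDBADBAABABDBAABDBABADBADABDBA ⇒ D·BA·AB·BA·D·AB·D·BA·CDA·AB·BA·BA·D·D·BA·D·BA·AB·AB·D·BA·AB·D·BA·BA·D·BA·D·AB·D·BA·BA·D·AB·D·BA·D·BA·AB·D·BA·AB·BA·D·AB·D·BA
    A ↦ BA
    B ↦ D
    C ↦ CDA
    D ↦ AB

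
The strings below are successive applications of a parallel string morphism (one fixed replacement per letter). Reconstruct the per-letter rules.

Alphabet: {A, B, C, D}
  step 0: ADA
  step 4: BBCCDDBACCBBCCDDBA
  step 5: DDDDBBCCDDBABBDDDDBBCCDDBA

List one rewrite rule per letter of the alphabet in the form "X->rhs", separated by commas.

  step 4 ⇒ step 5: BBCCDDBACCBBCCDDBA ⇒ DD·DD·B·B·C·C·DD·BA·B·B·DD·DD·B·B·C·C·DD·BA
    A ↦ BA
    B ↦ DD
    C ↦ B
    D ↦ C

A->BA, B->DD, C->B, D->C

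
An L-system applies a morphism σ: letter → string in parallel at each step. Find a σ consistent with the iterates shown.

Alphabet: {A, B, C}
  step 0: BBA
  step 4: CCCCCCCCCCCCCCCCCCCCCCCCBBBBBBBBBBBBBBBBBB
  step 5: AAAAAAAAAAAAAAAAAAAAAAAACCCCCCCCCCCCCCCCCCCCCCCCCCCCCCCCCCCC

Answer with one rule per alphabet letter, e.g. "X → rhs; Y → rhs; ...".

  step 4 ⇒ step 5: CCCCCCCCCCCCCCCCCCCCCCCCBBBBBBBBBBBBBBBBBB ⇒ A·A·A·A·A·A·A·A·A·A·A·A·A·A·A·A·A·A·A·A·A·A·A·A·CC·CC·CC·CC·CC·CC·CC·CC·CC·CC·CC·CC·CC·CC·CC·CC·CC·CC
    B ↦ CC
    C ↦ A
    A ↦ BBB  (constrained at step 0)

A->BBB, B->CC, C->A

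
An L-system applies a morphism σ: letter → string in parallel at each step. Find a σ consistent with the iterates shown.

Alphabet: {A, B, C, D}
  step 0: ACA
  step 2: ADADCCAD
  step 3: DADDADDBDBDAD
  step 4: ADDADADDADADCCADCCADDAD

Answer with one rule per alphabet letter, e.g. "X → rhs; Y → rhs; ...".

A->D, B->CC, C->DB, D->AD

  step 3 ⇒ step 4: DADDADDBDBDAD ⇒ AD·D·AD·AD·D·AD·AD·CC·AD·CC·AD·D·AD
    A ↦ D
    B ↦ CC
    D ↦ AD
  step 2 ⇒ step 3: ADADCCAD ⇒ D·AD·D·AD·DB·DB·D·AD
    C ↦ DB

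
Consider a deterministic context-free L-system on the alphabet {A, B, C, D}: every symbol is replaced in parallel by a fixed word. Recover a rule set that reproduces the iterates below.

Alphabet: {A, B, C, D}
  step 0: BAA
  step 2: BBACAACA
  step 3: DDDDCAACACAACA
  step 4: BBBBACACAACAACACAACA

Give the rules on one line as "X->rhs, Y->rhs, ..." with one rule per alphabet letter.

  step 3 ⇒ step 4: DDDDCAACACAACA ⇒ B·B·B·B·A·CA·CA·A·CA·A·CA·CA·A·CA
    A ↦ CA
    C ↦ A
    D ↦ B
  step 2 ⇒ step 3: BBACAACA ⇒ DD·DD·CA·A·CA·CA·A·CA
    B ↦ DD

A->CA, B->DD, C->A, D->B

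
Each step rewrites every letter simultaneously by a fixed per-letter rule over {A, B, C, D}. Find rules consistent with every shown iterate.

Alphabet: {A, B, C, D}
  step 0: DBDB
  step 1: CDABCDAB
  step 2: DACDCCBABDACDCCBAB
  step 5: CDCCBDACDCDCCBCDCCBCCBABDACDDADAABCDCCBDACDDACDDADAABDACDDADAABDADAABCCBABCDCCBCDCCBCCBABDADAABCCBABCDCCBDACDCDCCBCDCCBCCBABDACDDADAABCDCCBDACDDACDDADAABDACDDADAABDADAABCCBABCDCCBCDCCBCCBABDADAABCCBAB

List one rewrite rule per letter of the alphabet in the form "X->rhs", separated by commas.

  step 1 ⇒ step 2: CDABCDAB ⇒ DA·CD·CCB·AB·DA·CD·CCB·AB
    A ↦ CCB
    B ↦ AB
    C ↦ DA
    D ↦ CD

A->CCB, B->AB, C->DA, D->CD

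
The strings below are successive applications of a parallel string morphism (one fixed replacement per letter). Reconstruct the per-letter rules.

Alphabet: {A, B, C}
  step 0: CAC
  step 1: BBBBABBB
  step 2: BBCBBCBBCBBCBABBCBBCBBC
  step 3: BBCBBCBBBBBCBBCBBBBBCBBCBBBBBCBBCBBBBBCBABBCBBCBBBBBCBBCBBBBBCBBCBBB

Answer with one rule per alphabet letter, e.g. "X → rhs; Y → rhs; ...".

  step 2 ⇒ step 3: BBCBBCBBCBBCBABBCBBCBBC ⇒ BBC·BBC·BBB·BBC·BBC·BBB·BBC·BBC·BBB·BBC·BBC·BBB·BBC·BA·BBC·BBC·BBB·BBC·BBC·BBB·BBC·BBC·BBB
    A ↦ BA
    B ↦ BBC
    C ↦ BBB

A->BA, B->BBC, C->BBB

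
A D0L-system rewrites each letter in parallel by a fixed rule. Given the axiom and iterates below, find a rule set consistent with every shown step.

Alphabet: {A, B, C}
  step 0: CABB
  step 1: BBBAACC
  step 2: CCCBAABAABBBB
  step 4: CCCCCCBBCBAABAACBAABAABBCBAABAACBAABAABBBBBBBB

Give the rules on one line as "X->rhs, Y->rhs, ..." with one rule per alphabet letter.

A->BAA, B->C, C->BB

  step 1 ⇒ step 2: BBBAACC ⇒ C·C·C·BAA·BAA·BB·BB
    A ↦ BAA
    B ↦ C
    C ↦ BB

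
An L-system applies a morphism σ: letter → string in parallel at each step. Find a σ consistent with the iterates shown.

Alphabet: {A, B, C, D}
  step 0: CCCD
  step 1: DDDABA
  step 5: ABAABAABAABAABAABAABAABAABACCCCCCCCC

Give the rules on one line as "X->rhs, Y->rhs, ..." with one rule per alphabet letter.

A->C, B->C, C->D, D->ABA

  step 0 ⇒ step 1: CCCD ⇒ D·D·D·ABA
    C ↦ D
    D ↦ ABA
    A ↦ C  (constrained at step 1)
    B ↦ C  (constrained at step 1)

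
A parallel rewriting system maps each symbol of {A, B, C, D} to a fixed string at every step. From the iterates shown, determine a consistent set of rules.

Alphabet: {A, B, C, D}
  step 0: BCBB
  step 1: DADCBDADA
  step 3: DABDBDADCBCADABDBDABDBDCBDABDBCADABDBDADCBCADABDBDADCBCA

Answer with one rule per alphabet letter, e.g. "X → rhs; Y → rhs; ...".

  step 0 ⇒ step 1: BCBB ⇒ DA·DCB·DA·DA
    B ↦ DA
    C ↦ DCB
    A ↦ CA  (constrained at step 1)
    D ↦ BDB  (constrained at step 1)

A->CA, B->DA, C->DCB, D->BDB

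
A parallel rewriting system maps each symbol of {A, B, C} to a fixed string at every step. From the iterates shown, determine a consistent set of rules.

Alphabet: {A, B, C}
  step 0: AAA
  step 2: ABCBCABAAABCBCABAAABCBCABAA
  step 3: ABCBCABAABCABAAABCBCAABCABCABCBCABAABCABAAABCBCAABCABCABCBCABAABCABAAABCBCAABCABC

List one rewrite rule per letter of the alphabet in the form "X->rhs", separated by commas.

  step 2 ⇒ step 3: ABCBCABAAABCBCABAAABCBCABAA ⇒ ABC·BCA·BAA·BCA·BAA·ABC·BCA·ABC·ABC·ABC·BCA·BAA·BCA·BAA·ABC·BCA·ABC·ABC·ABC·BCA·BAA·BCA·BAA·ABC·BCA·ABC·ABC
    A ↦ ABC
    B ↦ BCA
    C ↦ BAA

A->ABC, B->BCA, C->BAA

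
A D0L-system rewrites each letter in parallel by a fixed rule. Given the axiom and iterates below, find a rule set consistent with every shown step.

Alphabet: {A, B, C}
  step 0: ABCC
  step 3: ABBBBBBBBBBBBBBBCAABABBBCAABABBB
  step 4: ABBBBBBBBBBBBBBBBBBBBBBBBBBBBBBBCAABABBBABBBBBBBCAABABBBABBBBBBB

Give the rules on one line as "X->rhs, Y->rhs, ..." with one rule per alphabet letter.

  step 3 ⇒ step 4: ABBBBBBBBBBBBBBBCAABABBBCAABABBB ⇒ AB·BB·BB·BB·BB·BB·BB·BB·BB·BB·BB·BB·BB·BB·BB·BB·CA·AB·AB·BB·AB·BB·BB·BB·CA·AB·AB·BB·AB·BB·BB·BB
    A ↦ AB
    B ↦ BB
    C ↦ CA

A->AB, B->BB, C->CA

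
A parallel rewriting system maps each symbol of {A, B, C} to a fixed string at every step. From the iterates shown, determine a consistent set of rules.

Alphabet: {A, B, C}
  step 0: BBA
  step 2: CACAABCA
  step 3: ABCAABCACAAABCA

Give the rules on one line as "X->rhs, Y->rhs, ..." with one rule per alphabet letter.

  step 2 ⇒ step 3: CACAABCA ⇒ AB·CA·AB·CA·CA·A·AB·CA
    A ↦ CA
    B ↦ A
    C ↦ AB

A->CA, B->A, C->AB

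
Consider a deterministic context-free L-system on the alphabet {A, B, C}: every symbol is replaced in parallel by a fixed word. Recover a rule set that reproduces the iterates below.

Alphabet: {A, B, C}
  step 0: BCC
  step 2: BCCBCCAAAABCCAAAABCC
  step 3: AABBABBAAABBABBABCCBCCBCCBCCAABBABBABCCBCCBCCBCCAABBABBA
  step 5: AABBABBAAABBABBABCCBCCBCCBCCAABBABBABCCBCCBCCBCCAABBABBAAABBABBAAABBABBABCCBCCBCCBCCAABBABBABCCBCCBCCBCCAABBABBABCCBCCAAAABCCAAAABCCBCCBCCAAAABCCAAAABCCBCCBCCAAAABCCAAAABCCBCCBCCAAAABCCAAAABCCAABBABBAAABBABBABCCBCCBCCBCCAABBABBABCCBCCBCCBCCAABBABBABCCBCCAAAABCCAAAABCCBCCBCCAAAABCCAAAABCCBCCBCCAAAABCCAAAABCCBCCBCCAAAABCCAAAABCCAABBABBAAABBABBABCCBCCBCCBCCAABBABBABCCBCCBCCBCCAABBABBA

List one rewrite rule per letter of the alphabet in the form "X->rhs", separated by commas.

A->BCC, B->AA, C->BBA

  step 2 ⇒ step 3: BCCBCCAAAABCCAAAABCC ⇒ AA·BBA·BBA·AA·BBA·BBA·BCC·BCC·BCC·BCC·AA·BBA·BBA·BCC·BCC·BCC·BCC·AA·BBA·BBA
    A ↦ BCC
    B ↦ AA
    C ↦ BBA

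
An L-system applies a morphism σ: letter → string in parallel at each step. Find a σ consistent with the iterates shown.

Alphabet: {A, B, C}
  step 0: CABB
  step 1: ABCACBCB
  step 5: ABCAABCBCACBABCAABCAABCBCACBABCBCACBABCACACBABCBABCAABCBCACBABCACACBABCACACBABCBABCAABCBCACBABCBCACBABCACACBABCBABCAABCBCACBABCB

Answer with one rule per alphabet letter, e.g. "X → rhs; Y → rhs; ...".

A->CA, B->CB, C->AB

  step 0 ⇒ step 1: CABB ⇒ AB·CA·CB·CB
    A ↦ CA
    B ↦ CB
    C ↦ AB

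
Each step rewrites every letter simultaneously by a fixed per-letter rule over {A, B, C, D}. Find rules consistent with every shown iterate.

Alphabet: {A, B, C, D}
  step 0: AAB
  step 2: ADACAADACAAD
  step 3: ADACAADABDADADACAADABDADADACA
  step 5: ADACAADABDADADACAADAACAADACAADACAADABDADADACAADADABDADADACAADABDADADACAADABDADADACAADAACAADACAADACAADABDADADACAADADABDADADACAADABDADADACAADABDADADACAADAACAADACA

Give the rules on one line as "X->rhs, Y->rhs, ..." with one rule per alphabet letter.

A->AD, B->A, C->ABD, D->ACA

  step 2 ⇒ step 3: ADACAADACAAD ⇒ AD·ACA·AD·ABD·AD·AD·ACA·AD·ABD·AD·AD·ACA
    A ↦ AD
    C ↦ ABD
    D ↦ ACA
    B ↦ A  (constrained at step 0)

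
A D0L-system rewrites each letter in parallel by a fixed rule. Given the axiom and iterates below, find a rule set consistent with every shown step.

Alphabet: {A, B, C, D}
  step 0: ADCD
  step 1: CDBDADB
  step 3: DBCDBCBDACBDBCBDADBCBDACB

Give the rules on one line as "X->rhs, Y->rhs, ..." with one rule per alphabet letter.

A->C, B->CB, C->DA, D->DB

  step 0 ⇒ step 1: ADCD ⇒ C·DB·DA·DB
    A ↦ C
    C ↦ DA
    D ↦ DB
    B ↦ CB  (constrained at step 1)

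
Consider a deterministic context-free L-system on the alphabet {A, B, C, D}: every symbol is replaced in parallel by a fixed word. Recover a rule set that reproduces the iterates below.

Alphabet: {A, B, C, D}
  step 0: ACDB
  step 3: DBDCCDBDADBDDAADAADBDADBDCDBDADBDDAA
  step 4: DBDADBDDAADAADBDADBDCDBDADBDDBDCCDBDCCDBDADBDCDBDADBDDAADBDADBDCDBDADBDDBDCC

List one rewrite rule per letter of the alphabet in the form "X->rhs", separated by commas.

A->C, B->A, C->DAA, D->DBD

  step 3 ⇒ step 4: DBDCCDBDADBDDAADAADBDADBDCDBDADBDDAA ⇒ DBD·A·DBD·DAA·DAA·DBD·A·DBD·C·DBD·A·DBD·DBD·C·C·DBD·C·C·DBD·A·DBD·C·DBD·A·DBD·DAA·DBD·A·DBD·C·DBD·A·DBD·DBD·C·C
    A ↦ C
    B ↦ A
    C ↦ DAA
    D ↦ DBD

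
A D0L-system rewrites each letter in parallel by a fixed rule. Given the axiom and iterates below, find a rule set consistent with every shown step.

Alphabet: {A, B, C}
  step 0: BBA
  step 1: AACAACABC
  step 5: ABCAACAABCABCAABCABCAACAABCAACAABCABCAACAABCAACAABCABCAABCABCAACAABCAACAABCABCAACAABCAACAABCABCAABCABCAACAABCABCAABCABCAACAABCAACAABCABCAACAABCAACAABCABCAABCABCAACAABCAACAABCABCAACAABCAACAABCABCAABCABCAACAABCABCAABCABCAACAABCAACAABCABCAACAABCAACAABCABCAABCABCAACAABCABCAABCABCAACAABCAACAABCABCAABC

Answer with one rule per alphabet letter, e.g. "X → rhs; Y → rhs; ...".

A->ABC, B->AAC, C->A

  step 0 ⇒ step 1: BBA ⇒ AAC·AAC·ABC
    A ↦ ABC
    B ↦ AAC
    C ↦ A  (constrained at step 1)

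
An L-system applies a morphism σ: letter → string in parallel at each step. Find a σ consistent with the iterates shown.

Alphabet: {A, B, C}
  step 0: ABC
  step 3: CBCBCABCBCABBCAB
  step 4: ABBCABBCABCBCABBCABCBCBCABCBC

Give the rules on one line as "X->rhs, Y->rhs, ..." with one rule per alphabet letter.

  step 3 ⇒ step 4: CBCBCABCBCABBCAB ⇒ AB·BC·AB·BC·AB·C·BC·AB·BC·AB·C·BC·BC·AB·C·BC
    A ↦ C
    B ↦ BC
    C ↦ AB

A->C, B->BC, C->AB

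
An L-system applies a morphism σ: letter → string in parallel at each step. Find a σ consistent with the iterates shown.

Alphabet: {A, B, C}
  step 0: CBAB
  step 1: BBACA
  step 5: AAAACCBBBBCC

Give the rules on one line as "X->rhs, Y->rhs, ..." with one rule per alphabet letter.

A->C, B->A, C->BB

  step 0 ⇒ step 1: CBAB ⇒ BB·A·C·A
    A ↦ C
    B ↦ A
    C ↦ BB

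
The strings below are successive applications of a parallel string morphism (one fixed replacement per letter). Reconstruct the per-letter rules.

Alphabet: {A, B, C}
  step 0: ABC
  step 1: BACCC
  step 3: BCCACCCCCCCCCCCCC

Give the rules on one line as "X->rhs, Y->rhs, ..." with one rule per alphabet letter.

A->B, B->AC, C->CC

  step 0 ⇒ step 1: ABC ⇒ B·AC·CC
    A ↦ B
    B ↦ AC
    C ↦ CC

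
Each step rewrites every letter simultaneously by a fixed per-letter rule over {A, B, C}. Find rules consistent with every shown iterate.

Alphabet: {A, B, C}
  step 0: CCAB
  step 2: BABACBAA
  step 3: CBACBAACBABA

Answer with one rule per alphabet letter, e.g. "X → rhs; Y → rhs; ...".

A->BA, B->C, C->A

  step 2 ⇒ step 3: BABACBAA ⇒ C·BA·C·BA·A·C·BA·BA
    A ↦ BA
    B ↦ C
    C ↦ A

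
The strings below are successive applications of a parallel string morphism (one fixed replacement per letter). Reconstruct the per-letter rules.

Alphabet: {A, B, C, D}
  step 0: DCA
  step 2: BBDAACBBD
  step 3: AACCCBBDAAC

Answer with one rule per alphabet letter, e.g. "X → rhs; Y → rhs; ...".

  step 2 ⇒ step 3: BBDAACBBD ⇒ A·A·C·C·C·BBD·A·A·C
    A ↦ C
    B ↦ A
    C ↦ BBD
    D ↦ C

A->C, B->A, C->BBD, D->C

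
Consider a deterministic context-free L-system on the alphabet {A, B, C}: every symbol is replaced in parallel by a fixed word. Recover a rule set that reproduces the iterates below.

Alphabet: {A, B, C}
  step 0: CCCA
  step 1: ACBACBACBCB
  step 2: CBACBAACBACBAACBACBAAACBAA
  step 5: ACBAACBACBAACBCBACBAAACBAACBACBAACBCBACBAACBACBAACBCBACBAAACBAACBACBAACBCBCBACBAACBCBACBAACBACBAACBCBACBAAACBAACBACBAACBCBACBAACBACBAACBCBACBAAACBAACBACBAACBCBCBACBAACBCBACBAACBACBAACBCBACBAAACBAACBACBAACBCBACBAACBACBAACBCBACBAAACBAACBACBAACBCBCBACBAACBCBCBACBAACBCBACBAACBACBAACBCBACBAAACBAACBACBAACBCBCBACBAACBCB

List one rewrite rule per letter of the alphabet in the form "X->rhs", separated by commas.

A->CB, B->AA, C->ACB

  step 1 ⇒ step 2: ACBACBACBCB ⇒ CB·ACB·AA·CB·ACB·AA·CB·ACB·AA·ACB·AA
    A ↦ CB
    B ↦ AA
    C ↦ ACB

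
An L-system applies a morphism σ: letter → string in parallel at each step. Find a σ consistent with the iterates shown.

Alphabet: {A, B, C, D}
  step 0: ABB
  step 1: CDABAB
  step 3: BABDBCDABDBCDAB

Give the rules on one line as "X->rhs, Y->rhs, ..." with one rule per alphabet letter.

  step 0 ⇒ step 1: ABB ⇒ CD·AB·AB
    A ↦ CD
    B ↦ AB
    C ↦ D  (constrained at step 1)
    D ↦ B  (constrained at step 1)

A->CD, B->AB, C->D, D->B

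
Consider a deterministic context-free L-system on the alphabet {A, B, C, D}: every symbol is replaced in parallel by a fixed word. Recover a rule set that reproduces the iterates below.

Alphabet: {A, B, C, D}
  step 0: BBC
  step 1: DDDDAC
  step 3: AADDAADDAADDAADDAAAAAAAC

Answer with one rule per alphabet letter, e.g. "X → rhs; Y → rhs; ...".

  step 0 ⇒ step 1: BBC ⇒ DD·DD·AC
    B ↦ DD
    C ↦ AC
    A ↦ AA  (constrained at step 1)
    D ↦ AB  (constrained at step 1)

A->AA, B->DD, C->AC, D->AB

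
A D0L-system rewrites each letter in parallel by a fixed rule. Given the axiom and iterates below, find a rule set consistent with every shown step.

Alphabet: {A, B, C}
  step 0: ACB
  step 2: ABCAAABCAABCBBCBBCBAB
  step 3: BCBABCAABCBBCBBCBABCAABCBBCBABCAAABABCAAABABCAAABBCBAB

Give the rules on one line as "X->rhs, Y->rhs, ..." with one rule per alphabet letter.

A->BCB, B->AB, C->CAA

  step 2 ⇒ step 3: ABCAAABCAABCBBCBBCBAB ⇒ BCB·AB·CAA·BCB·BCB·BCB·AB·CAA·BCB·BCB·AB·CAA·AB·AB·CAA·AB·AB·CAA·AB·BCB·AB
    A ↦ BCB
    B ↦ AB
    C ↦ CAA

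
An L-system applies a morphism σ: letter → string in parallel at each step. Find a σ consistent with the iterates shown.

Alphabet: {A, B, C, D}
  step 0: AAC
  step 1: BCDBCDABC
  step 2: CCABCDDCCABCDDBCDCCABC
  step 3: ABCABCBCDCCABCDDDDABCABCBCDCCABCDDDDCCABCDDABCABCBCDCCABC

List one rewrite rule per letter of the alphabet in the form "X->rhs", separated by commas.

  step 2 ⇒ step 3: CCABCDDCCABCDDBCDCCABC ⇒ ABC·ABC·BCD·CC·ABC·DD·DD·ABC·ABC·BCD·CC·ABC·DD·DD·CC·ABC·DD·ABC·ABC·BCD·CC·ABC
    A ↦ BCD
    B ↦ CC
    C ↦ ABC
    D ↦ DD

A->BCD, B->CC, C->ABC, D->DD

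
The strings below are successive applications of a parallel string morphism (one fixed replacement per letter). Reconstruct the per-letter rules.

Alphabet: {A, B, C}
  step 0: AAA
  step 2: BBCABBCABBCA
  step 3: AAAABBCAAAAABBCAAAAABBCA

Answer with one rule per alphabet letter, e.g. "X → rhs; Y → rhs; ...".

A->CA, B->AA, C->BB

  step 2 ⇒ step 3: BBCABBCABBCA ⇒ AA·AA·BB·CA·AA·AA·BB·CA·AA·AA·BB·CA
    A ↦ CA
    B ↦ AA
    C ↦ BB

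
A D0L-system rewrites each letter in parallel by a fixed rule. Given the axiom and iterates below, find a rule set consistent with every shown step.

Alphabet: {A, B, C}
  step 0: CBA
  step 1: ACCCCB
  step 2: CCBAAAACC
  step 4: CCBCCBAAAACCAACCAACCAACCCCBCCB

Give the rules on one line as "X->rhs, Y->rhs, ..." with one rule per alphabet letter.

  step 1 ⇒ step 2: ACCCCB ⇒ CCB·A·A·A·A·CC
    A ↦ CCB
    B ↦ CC
    C ↦ A

A->CCB, B->CC, C->A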